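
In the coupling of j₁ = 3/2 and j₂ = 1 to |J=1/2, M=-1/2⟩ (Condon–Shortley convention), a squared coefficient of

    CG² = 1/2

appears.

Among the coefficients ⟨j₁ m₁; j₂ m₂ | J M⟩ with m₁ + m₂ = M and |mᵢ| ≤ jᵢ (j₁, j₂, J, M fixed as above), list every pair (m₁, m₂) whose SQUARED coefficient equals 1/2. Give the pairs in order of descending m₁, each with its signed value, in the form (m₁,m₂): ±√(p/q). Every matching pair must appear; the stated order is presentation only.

Admissible pairs with m₁+m₂ = M = -1/2: (-3/2,1), (-1/2,0), (1/2,-1)
  (m₁,m₂)=(1/2,-1): CG² = 1/6, CG = +√(1/6)
  (m₁,m₂)=(-1/2,0): CG² = 1/3, CG = −√(1/3)
  (m₁,m₂)=(-3/2,1): CG² = 1/2, CG = +√(1/2)   ← matches the target
Pairs with CG² = 1/2: (-3/2,1): +√(1/2)

(-3/2,1): +√(1/2)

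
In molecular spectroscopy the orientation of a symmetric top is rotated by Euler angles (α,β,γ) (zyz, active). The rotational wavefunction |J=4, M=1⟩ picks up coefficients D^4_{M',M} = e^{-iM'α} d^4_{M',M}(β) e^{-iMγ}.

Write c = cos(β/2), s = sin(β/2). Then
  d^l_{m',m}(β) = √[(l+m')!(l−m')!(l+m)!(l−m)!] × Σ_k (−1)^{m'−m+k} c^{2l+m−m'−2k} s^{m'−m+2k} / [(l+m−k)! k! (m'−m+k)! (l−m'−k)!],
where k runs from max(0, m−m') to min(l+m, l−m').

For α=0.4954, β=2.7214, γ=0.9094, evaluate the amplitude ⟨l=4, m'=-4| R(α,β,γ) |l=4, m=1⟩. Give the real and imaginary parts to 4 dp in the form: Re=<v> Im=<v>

Re=0.0290 Im=0.0533

First d^4_{-4,1}(β=2.7214), then the phase factors e^{-i(-4)α} and e^{-i(1)γ}:
Half-angle: c=0.208554, s=0.978011. N=√(1·40320·120·6)=5387.986637
k∈{5} keeps every argument non-negative
  k=5: (−1)^0·5387.9866/(720)·0.2086^3·0.9780^5 = +0.060739
d^4_{-4,1}(2.7214) = +0.060739
Phases: e^{-i·(-4)·0.4954}=-0.399346+0.916800i, e^{-i·(1)·0.9094}=+0.614219-0.789135i ⇒ D=+0.029045+0.053344i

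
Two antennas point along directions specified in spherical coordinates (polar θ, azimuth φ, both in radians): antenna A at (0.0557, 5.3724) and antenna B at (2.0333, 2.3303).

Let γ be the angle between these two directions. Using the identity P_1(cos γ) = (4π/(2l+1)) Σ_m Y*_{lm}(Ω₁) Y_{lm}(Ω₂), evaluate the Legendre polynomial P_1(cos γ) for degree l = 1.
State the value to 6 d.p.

-0.495074

Term-by-term m-sum for l=1 (normalisation 4π/3 = 4.188790):
  [-1]  conj(Y_{1,-1})(Ω₁) = 0.01179 - 0.01519j ; Y_{1,-1}(Ω₂) = -0.21290 - 0.22422j ; Δ = -0.00592 + 0.00059j
  [+0]  conj(Y_{1,0})(Ω₁) = 0.48784 + 0.00000j ; Y_{1,0}(Ω₂) = -0.21801 + 0.00000j ; Δ = -0.10635 + 0.00000j
  [+1]  conj(Y_{1,1})(Ω₁) = -0.01179 - 0.01519j ; Y_{1,1}(Ω₂) = 0.21290 - 0.22422j ; Δ = -0.00592 - 0.00059j
Total Σ_m = -0.11819 + 0.00000j. Multiply by 4.188790: -0.49507 + 0.00000j. P_1(cos γ) = -0.495074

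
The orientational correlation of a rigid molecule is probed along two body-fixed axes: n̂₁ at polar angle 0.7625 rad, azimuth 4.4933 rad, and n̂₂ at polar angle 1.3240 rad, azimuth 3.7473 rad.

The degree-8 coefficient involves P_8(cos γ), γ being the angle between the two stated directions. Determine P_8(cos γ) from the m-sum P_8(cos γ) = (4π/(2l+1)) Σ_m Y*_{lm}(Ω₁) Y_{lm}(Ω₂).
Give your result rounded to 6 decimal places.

0.316539

Summing Y*_{l m}(θ₁,φ₁)·Y_{l m}(θ₂,φ₂) over m ∈ [−8, 8]; prefactor 4π/(2·8+1) = 0.739198:
  [-8]  conj(Y_{8,-8})(Ω₁) = (-0.004832, -0.026267) ; Y_{8,-8}(Ω₂) = (0.053544, 0.399393) ; Δ = (0.010232, -0.003336)
  [-7]  conj(Y_{8,-7})(Ω₁) = (0.111763, 0.004157) ; Y_{8,-7}(Ω₂) = (0.184790, -0.361599) ; Δ = (0.022156, -0.039645)
  [-6]  conj(Y_{8,-6})(Ω₁) = (-0.070911, 0.270628) ; Y_{8,-6}(Ω₂) = (0.028891, -0.015508) ; Δ = (0.002148, 0.008918)
  [-5]  conj(Y_{8,-5})(Ω₁) = (-0.398139, -0.204929) ; Y_{8,-5}(Ω₂) = (-0.356208, -0.040444) ; Δ = (0.133532, 0.089100)
  [-4]  conj(Y_{8,-4})(Ω₁) = (0.255116, -0.306324) ; Y_{8,-4}(Ω₂) = (0.072084, 0.063065) ; Δ = (0.037708, -0.005992)
  [-3]  conj(Y_{8,-3})(Ω₁) = (0.008648, 0.011207) ; Y_{8,-3}(Ω₂) = (0.075304, 0.299499) ; Δ = (-0.002705, 0.003434)
  [-2]  conj(Y_{8,-2})(Ω₁) = (0.334274, -0.156626) ; Y_{8,-2}(Ω₂) = (0.052326, -0.139276) ; Δ = (-0.004323, -0.054752)
  [-1]  conj(Y_{8,-1})(Ω₁) = (0.043143, 0.193760) ; Y_{8,-1}(Ω₂) = (0.231789, -0.160525) ; Δ = (0.041104, 0.037986)
  [+0]  conj(Y_{8,0})(Ω₁) = (0.315004, -0.000000) ; Y_{8,0}(Ω₂) = (-0.163443, 0.000000) ; Δ = (-0.051485, 0.000000)
  [+1]  conj(Y_{8,1})(Ω₁) = (-0.043143, 0.193760) ; Y_{8,1}(Ω₂) = (-0.231789, -0.160525) ; Δ = (0.041104, -0.037986)
  [+2]  conj(Y_{8,2})(Ω₁) = (0.334274, 0.156626) ; Y_{8,2}(Ω₂) = (0.052326, 0.139276) ; Δ = (-0.004323, 0.054752)
  [+3]  conj(Y_{8,3})(Ω₁) = (-0.008648, 0.011207) ; Y_{8,3}(Ω₂) = (-0.075304, 0.299499) ; Δ = (-0.002705, -0.003434)
  [+4]  conj(Y_{8,4})(Ω₁) = (0.255116, 0.306324) ; Y_{8,4}(Ω₂) = (0.072084, -0.063065) ; Δ = (0.037708, 0.005992)
  [+5]  conj(Y_{8,5})(Ω₁) = (0.398139, -0.204929) ; Y_{8,5}(Ω₂) = (0.356208, -0.040444) ; Δ = (0.133532, -0.089100)
  [+6]  conj(Y_{8,6})(Ω₁) = (-0.070911, -0.270628) ; Y_{8,6}(Ω₂) = (0.028891, 0.015508) ; Δ = (0.002148, -0.008918)
  [+7]  conj(Y_{8,7})(Ω₁) = (-0.111763, 0.004157) ; Y_{8,7}(Ω₂) = (-0.184790, -0.361599) ; Δ = (0.022156, 0.039645)
  [+8]  conj(Y_{8,8})(Ω₁) = (-0.004832, 0.026267) ; Y_{8,8}(Ω₂) = (0.053544, -0.399393) ; Δ = (0.010232, 0.003336)
Total Σ_m = (0.428219, -0.000000). Multiply by 0.739198: (0.316539, -0.000000). P_8(cos γ) = 0.316539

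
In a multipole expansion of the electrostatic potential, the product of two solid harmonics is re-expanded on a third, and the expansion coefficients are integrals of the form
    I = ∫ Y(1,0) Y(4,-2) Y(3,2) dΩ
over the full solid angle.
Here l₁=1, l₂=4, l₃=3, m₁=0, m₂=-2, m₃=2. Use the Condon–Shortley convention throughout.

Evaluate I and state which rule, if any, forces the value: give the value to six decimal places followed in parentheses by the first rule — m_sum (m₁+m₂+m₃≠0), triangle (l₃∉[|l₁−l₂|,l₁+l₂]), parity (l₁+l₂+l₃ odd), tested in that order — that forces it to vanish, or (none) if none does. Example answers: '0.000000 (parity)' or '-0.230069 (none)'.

Checks pass: Σm=0; 8 even; l₃=3∈[3,5].
(2·1+1)(2·4+1)(2·3+1) = 189
Δ: 2! 0! 6! / 9! → 1/252
sum: t=1:−1/36 = -1/36
3j²(1 4 3; 0 0 0) = Δ·Π!·Σ² = 4/63  (sign +1)
sum: t=1:−1/120 = -1/120
3j²(1 4 3; 0 -2 2) = Δ·Π!·Σ² = 1/21  (sign +1)
combine: 4πI² = 189·4/63·1/21 = 4/7
take √, sign +1: I = 0.21324362
No selection rule forces the value: the integral is nonzero (none).

0.213244 (none)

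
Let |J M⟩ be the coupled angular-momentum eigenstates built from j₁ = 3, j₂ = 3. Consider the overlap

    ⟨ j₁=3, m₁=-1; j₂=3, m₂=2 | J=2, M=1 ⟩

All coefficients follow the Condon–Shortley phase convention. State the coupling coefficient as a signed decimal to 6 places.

√[5·4!2!2!/9! · 2!4!5!1!3!1!] = √(320/7)
  +(−1)^3/∏(3,1,1,2,1,0)! = -1/12  (running -1/12)
  +(−1)^4/∏(4,0,0,1,2,1)! = 1/48  (running -1/16)
⟨..|..⟩ = √(320/7)·(-1/16) = -0.422577

−√(5/28) ≈ -0.422577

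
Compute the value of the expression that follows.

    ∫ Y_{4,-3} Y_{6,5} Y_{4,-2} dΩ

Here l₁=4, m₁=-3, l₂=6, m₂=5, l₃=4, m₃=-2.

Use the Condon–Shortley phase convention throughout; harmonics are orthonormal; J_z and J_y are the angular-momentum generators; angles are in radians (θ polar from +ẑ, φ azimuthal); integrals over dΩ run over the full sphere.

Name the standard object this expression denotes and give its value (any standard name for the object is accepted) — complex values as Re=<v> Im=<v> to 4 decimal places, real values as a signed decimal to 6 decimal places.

Gaunt coefficient, -0.100084

This is a Gaunt coefficient — the integral of a triple product of spherical harmonics over the sphere.
m-sum 0 ✓  L=14 even ✓  2≤4≤10 ✓
Π(2lᵢ+1) = 9×13×9 = 1053
triangle coeff Δ(4,6,4) = 1/1261260
Σ_t [2,4]: t=2:+1/4608 t=3:−1/1296 t=4:+1/4608 = -7/20736
(3j)²=20/1287 [(4 6 4; 0 0 0)], sign=-1
Σ_t [5,6]: t=5:−1/172800 t=6:+1/86400 = 1/172800
(3j)²=1/130 [(4 6 4; -3 5 -2)], sign=+1
⇒ 4πI² = 18/143
I = (-1)√(18/143/(4π)) = -0.10008369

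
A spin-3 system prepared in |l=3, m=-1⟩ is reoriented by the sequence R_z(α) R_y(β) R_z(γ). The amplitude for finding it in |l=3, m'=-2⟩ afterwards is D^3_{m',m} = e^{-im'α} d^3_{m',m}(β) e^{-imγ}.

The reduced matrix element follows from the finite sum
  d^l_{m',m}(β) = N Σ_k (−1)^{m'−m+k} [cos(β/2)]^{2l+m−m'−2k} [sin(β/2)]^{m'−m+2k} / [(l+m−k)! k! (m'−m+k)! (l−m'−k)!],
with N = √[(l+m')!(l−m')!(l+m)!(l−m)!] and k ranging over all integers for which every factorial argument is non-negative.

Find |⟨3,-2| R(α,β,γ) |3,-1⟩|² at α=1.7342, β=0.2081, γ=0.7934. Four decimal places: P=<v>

P=0.0978

Split into d^3_{-2,-1}(β=0.2081) × two z-phases.
Half-angle: c=0.994592, s=0.103862. N=√(1·120·2·24)=75.894664
Admissible k: 1..2 (factorial args all ≥0)
  k=1: (−1)^0·75.8947/(24)·0.9946^5·0.1039^1 = +0.319656
  k=2: (−1)^1·75.8947/(12)·0.9946^3·0.1039^3 = -0.006972
d^3_{-2,-1}(0.2081) = +0.319656 -0.006972 = +0.312684
|D^3_{-2,-1}|² = |d^3_{-2,-1}(β)|² = (+0.312684)² = 0.097771 (the z-rotation phases have unit modulus)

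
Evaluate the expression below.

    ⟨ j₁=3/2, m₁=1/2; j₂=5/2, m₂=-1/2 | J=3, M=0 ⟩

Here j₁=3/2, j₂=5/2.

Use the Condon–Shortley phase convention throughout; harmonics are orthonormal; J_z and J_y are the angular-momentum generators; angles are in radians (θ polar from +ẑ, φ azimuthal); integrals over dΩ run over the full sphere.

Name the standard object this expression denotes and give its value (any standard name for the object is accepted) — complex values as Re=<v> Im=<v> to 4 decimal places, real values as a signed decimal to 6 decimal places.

Clebsch–Gordan coefficient, +√(1/5) ≈ +0.447214

This is a Clebsch–Gordan (vector-coupling) coefficient.
j₁+j₂−J=1  J+j₁−j₂=2  J−j₁+j₂=4  j₁+j₂+J+1=8
(j₁±m₁, j₂±m₂, J±M) = (2,1,2,3,3,3)
P² = 36/5
sum k=0..1:
  [0] +1/4 = 1/4
  [1] −1/12 = -1/12
S = 1/6
C² = P²·S² = 1/5 ; C = +0.447214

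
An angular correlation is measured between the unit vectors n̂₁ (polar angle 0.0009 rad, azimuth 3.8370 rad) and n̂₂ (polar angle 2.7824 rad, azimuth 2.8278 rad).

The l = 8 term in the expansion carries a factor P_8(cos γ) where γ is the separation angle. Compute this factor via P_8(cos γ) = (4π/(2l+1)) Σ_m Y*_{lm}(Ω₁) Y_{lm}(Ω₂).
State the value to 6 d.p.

Term-by-term m-sum for l=8 (normalisation 4π/17 = 0.739198):
  m=-8: Y*=(0.000000, -0.000000)  Y=(-0.000097, 0.000071)  product (-0.000000, 0.000000)
  m=-7: Y*=(-0.000000, 0.000000)  Y=(-0.000750, 0.001038)  product (-0.000000, -0.000000)
  m=-6: Y*=(-0.000000, -0.000000)  Y=(-0.002648, 0.008210)  product (0.000000, -0.000000)
  m=-5: Y*=(0.000000, 0.000000)  Y=(0.000076, 0.041456)  product (-0.000000, 0.000000)
  m=-4: Y*=(-0.000000, 0.000000)  Y=(0.045120, 0.138176)  product (-0.000000, -0.000000)
  m=-3: Y*=(0.000000, -0.000000)  Y=(0.212642, 0.292001)  product (0.000000, -0.000000)
  m=-2: Y*=(0.000001, 0.000008)  Y=(0.462931, 0.335821)  product (-0.000002, 0.000004)
  m=-1: Y*=(-0.003410, -0.002845)  Y=(0.359018, 0.116507)  product (-0.000893, -0.001419)
  m=+0: Y*=(1.163090, -0.000000)  Y=(-0.326973, 0.000000)  product (-0.380299, 0.000000)
  m=+1: Y*=(0.003410, -0.002845)  Y=(-0.359018, 0.116507)  product (-0.000893, 0.001419)
  m=+2: Y*=(0.000001, -0.000008)  Y=(0.462931, -0.335821)  product (-0.000002, -0.000004)
  m=+3: Y*=(-0.000000, -0.000000)  Y=(-0.212642, 0.292001)  product (0.000000, 0.000000)
  m=+4: Y*=(-0.000000, -0.000000)  Y=(0.045120, -0.138176)  product (-0.000000, 0.000000)
  m=+5: Y*=(-0.000000, 0.000000)  Y=(-0.000076, 0.041456)  product (-0.000000, -0.000000)
  m=+6: Y*=(-0.000000, 0.000000)  Y=(-0.002648, -0.008210)  product (0.000000, 0.000000)
  m=+7: Y*=(0.000000, 0.000000)  Y=(0.000750, 0.001038)  product (-0.000000, 0.000000)
  m=+8: Y*=(0.000000, 0.000000)  Y=(-0.000097, -0.000071)  product (-0.000000, -0.000000)
Σ over m = (-0.382088, -0.000000); ×(4π/17) → (-0.282439, -0.000000). Real part: -0.282439

-0.282439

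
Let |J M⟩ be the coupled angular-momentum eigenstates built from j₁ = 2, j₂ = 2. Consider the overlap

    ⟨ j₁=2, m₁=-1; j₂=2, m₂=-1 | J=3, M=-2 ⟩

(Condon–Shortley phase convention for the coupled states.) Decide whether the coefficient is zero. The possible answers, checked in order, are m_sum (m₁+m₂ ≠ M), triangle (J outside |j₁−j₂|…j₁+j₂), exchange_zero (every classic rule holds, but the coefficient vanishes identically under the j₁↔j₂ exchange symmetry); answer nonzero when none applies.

exchange_zero

m-sum: m₁+m₂ = -1+(-1) = -2, M = -2  ✓
triangle: |j₁−j₂| = 0 ≤ J = 3 ≤ j₁+j₂ = 4  ✓
exchange: j₁=j₂ and m₁=m₂, and (−1)^(j₁+j₂−J) = (−1)^1 = −1 forces ⟨j₁m₁;j₂m₂|JM⟩ = −⟨j₂m₂;j₁m₁|JM⟩ = −⟨j₁m₁;j₂m₂|JM⟩ ⇒ the coefficient vanishes identically
Racah sum check: Σ_k collapses to 0 ⇒ CG = 0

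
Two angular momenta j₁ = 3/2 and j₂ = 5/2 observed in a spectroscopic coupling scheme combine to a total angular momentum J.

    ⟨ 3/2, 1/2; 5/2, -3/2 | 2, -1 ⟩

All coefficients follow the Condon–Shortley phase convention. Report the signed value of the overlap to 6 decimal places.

+√(1/42) = +0.154303

√[5·2!1!3!/7! · 2!1!1!4!1!3!] = √(24/7)
  +(−1)^0/∏(0,2,1,1,0,2)! = 1/4  (running 1/4)
  +(−1)^1/∏(1,1,0,0,1,3)! = -1/6  (running 1/12)
⟨..|..⟩ = √(24/7)·(1/12) = +0.154303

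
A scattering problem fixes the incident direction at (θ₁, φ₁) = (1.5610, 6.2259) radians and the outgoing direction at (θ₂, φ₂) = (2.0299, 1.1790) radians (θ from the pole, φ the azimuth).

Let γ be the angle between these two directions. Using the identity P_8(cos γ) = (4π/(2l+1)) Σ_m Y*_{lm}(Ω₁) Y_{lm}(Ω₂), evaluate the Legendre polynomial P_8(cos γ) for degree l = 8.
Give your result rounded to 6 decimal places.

-0.224734

Term-by-term m-sum for l=8 (normalisation 4π/17 = 0.739198):
  m=-8: (0.46207 - 0.22794j) × (-0.21496 + 0.00155j) = -0.09897 + 0.04972j  (running Σ = -0.09897 + 0.04972j)
  m=-7: (0.01859 - 0.00788j) × (0.16514 + 0.39167j) = 0.00616 + 0.00598j  (running Σ = -0.09282 + 0.05570j)
  m=-6: (-0.35379 + 0.12663j) × (0.26731 - 0.27022j) = -0.06035 + 0.12945j  (running Σ = -0.15317 + 0.18514j)
  m=-5: (-0.02291 + 0.00675j) × (0.01049 + 0.00429j) = -0.00027 - 0.00003j  (running Σ = -0.15344 + 0.18512j)
  m=-4: (0.32856 - 0.07663j) × (-0.00126 - 0.34937j) = -0.02719 - 0.11469j  (running Σ = -0.18063 + 0.07042j)
  m=-3: (0.02527 - 0.00439j) × (-0.15487 + 0.06464j) = -0.00363 + 0.00231j  (running Σ = -0.18426 + 0.07274j)
  m=-2: (-0.31939 + 0.03675j) × (-0.19257 - 0.19187j) = 0.06856 + 0.05420j  (running Σ = -0.11570 + 0.12694j)
  m=-1: (-0.02636 + 0.00151j) × (-0.08675 + 0.20998j) = 0.00197 - 0.00567j  (running Σ = -0.11373 + 0.12127j)
  m=0: (0.31694 + 0.00000j) × (-0.24157 + 0.00000j) = -0.07656 + 0.00000j  (running Σ = -0.19029 + 0.12127j)
  m=1: (0.02636 + 0.00151j) × (0.08675 + 0.20998j) = 0.00197 + 0.00567j  (running Σ = -0.18832 + 0.12694j)
  m=2: (-0.31939 - 0.03675j) × (-0.19257 + 0.19187j) = 0.06856 - 0.05420j  (running Σ = -0.11977 + 0.07274j)
  m=3: (-0.02527 - 0.00439j) × (0.15487 + 0.06464j) = -0.00363 - 0.00231j  (running Σ = -0.12340 + 0.07042j)
  m=4: (0.32856 + 0.07663j) × (-0.00126 + 0.34937j) = -0.02719 + 0.11469j  (running Σ = -0.15058 + 0.18512j)
  m=5: (0.02291 + 0.00675j) × (-0.01049 + 0.00429j) = -0.00027 + 0.00003j  (running Σ = -0.15085 + 0.18514j)
  m=6: (-0.35379 - 0.12663j) × (0.26731 + 0.27022j) = -0.06035 - 0.12945j  (running Σ = -0.21121 + 0.05570j)
  m=7: (-0.01859 - 0.00788j) × (-0.16514 + 0.39167j) = 0.00616 - 0.00598j  (running Σ = -0.20505 + 0.04972j)
  m=8: (0.46207 + 0.22794j) × (-0.21496 - 0.00155j) = -0.09897 - 0.04972j  (running Σ = -0.30402 - 0.00000j)
Σ over m = -0.30402 - 0.00000j; ×(4π/17) → -0.22473 - 0.00000j. Real part: -0.224734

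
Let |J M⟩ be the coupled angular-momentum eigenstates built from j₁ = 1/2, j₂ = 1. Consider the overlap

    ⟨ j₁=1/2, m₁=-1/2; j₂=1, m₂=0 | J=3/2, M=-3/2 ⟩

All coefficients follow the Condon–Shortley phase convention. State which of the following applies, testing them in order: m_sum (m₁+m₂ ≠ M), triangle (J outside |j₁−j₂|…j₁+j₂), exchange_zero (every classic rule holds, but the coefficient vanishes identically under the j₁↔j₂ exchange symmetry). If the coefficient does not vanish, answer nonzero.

m-sum: m₁+m₂ = -1/2+0 = -1/2, M = -3/2  ✗ ⇒ coefficient is 0

m_sum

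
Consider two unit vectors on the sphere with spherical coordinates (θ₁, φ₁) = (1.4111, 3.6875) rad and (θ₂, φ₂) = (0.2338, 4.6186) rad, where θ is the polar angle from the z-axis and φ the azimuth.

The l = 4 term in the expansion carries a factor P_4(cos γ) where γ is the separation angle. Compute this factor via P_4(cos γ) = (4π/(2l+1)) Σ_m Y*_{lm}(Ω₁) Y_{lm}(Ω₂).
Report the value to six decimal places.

Summing Y*_{l m}(θ₁,φ₁)·Y_{l m}(θ₂,φ₂) over m ∈ [−4, 4]; prefactor 4π/(2·4+1) = 1.396263:
  [-4]  conj(Y_{4,-4})(Ω₁) = -0.241829+0.343925i ; Y_{4,-4}(Ω₂) = +0.001186+0.000467i ; Δ = -0.000448+0.000295i
  [-3]  conj(Y_{4,-3})(Ω₁) = +0.012809-0.191108i ; Y_{4,-3}(Ω₂) = +0.004204-0.014546i ; Δ = -0.002726-0.000990i
  [-2]  conj(Y_{4,-2})(Ω₁) = -0.123675-0.238150i ; Y_{4,-2}(Ω₂) = -0.099213-0.018832i ; Δ = +0.007785+0.025957i
  [-1]  conj(Y_{4,-1})(Ω₁) = +0.179196+0.108859i ; Y_{4,-1}(Ω₂) = -0.036189+0.384726i ; Δ = -0.048366+0.065002i
  [+0]  conj(Y_{4,0})(Ω₁) = +0.239475-0.000000i ; Y_{4,0}(Ω₂) = +0.629835+0.000000i ; Δ = +0.150829+0.000000i
  [+1]  conj(Y_{4,1})(Ω₁) = -0.179196+0.108859i ; Y_{4,1}(Ω₂) = +0.036189+0.384726i ; Δ = -0.048366-0.065002i
  [+2]  conj(Y_{4,2})(Ω₁) = -0.123675+0.238150i ; Y_{4,2}(Ω₂) = -0.099213+0.018832i ; Δ = +0.007785-0.025957i
  [+3]  conj(Y_{4,3})(Ω₁) = -0.012809-0.191108i ; Y_{4,3}(Ω₂) = -0.004204-0.014546i ; Δ = -0.002726+0.000990i
  [+4]  conj(Y_{4,4})(Ω₁) = -0.241829-0.343925i ; Y_{4,4}(Ω₂) = +0.001186-0.000467i ; Δ = -0.000448-0.000295i
Total Σ_m = +0.063321+0.000000i. Multiply by 1.396263: +0.088413+0.000000i. P_4(cos γ) = 0.088413

0.088413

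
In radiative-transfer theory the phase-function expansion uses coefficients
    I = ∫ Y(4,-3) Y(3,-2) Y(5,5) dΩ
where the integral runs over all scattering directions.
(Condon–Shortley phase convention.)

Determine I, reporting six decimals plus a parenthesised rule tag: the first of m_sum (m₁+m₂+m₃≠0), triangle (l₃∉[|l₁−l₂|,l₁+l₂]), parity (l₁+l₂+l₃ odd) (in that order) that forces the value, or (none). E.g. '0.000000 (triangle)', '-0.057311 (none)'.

m-sum 0 ✓  L=12 even ✓  1≤5≤7 ✓
Π(2lᵢ+1) = 9×7×11 = 693
triangle coeff Δ(4,3,5) = 1/180180
Σ_t [0,2]: t=0:+1/576 t=1:−1/144 t=2:+1/576 = -1/288
(3j)²=20/1001 [(4 3 5; 0 0 0)], sign=+1
Σ_t [1,1]: t=1:−1/17280 = -1/17280
(3j)²=35/858 [(4 3 5; -3 -2 5)], sign=-1
⇒ 4πI² = 1050/1859
I = (-1)√(1050/1859/(4π)) = -0.21200691
No selection rule forces the value: the integral is nonzero (none).

-0.212007 (none)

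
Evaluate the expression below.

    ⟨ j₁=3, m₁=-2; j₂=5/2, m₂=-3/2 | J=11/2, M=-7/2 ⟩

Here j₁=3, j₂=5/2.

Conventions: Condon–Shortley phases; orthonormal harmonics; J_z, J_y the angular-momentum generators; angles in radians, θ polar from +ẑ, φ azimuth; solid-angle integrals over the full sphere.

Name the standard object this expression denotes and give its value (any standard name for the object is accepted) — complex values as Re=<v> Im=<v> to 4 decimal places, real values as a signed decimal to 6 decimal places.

Clebsch–Gordan coefficient, +√(6/11) ≈ +0.738549

This is a Clebsch–Gordan (vector-coupling) coefficient.
j₁+j₂−J=0  J+j₁−j₂=6  J−j₁+j₂=5  j₁+j₂+J+1=12
(j₁±m₁, j₂±m₂, J±M) = (1,5,1,4,2,9)
P² = 49766400/11
sum k=0..0:
  [0] +1/2880 = 1/2880
S = 1/2880
C² = P²·S² = 6/11 ; C = +0.738549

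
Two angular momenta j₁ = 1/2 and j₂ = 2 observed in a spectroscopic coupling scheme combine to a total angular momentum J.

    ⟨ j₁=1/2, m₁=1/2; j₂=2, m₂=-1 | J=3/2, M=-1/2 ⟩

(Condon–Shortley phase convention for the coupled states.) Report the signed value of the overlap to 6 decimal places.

j₁+j₂−J=1  J+j₁−j₂=0  J−j₁+j₂=3  j₁+j₂+J+1=5
(j₁±m₁, j₂±m₂, J±M) = (1,0,1,3,1,2)
P² = 12/5
sum k=0..0:
  [0] +1/2 = 1/2
S = 1/2
C² = P²·S² = 3/5 ; C = +0.774597

+0.774597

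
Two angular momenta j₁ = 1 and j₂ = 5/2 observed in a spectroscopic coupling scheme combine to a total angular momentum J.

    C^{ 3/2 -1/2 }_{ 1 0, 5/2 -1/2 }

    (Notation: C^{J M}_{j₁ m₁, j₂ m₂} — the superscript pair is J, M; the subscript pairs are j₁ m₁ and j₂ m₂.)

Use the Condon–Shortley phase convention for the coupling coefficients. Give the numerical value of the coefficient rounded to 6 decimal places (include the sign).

√[4·2!0!3!/6! · 1!1!2!3!1!2!] = √(8/5)
  +(−1)^1/∏(1,1,0,1,0,2)! = -1/2  (running -1/2)
⟨..|..⟩ = √(8/5)·(-1/2) = -0.632456

−√(2/5) = -0.632456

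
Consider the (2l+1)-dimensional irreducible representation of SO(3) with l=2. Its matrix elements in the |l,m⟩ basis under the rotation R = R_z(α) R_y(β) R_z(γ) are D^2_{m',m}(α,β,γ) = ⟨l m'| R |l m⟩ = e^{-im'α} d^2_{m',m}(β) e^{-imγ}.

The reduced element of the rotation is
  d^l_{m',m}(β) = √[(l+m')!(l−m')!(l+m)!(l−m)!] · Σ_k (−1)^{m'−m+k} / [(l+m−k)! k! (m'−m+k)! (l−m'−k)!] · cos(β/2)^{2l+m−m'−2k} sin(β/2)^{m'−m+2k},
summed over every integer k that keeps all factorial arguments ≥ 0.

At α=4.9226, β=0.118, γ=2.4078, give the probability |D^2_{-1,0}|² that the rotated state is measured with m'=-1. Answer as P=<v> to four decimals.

P=0.0205

D^2_{-1,0}(4.9226,0.1180,2.4078) = e^{-i·-1·4.9226}·d^2_{-1,0}(0.1180)·e^{-i·0·2.4078}. Compute d first:
Half-angle: c=0.998260, s=0.058966. N=√(1·6·2·2)=4.898979
k: max(0,(0)−(-1))=1 … min(2+(0),2−(-1))=2
  k=1: (−1)^0·4.8990/(2)·0.9983^3·0.0590^1 = +0.143683
  k=2: (−1)^1·4.8990/(2)·0.9983^1·0.0590^3 = -0.000501
d^2_{-1,0}(0.1180) = +0.143683 -0.000501 = +0.143182
|D^2_{-1,0}|² = |d^2_{-1,0}(β)|² = (+0.143182)² = 0.020501 (the z-rotation phases have unit modulus)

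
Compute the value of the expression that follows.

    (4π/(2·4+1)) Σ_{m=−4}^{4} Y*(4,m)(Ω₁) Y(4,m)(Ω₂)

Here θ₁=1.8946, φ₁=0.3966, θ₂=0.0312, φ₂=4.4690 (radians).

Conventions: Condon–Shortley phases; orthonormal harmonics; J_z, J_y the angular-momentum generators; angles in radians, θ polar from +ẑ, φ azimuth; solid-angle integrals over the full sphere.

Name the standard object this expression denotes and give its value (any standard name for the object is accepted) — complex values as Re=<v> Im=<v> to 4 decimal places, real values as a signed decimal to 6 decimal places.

This sum is the spherical-harmonic addition theorem: it equals the Legendre polynomial P_l(cos γ) of the angle γ between the two directions.
Expand P_4 via completeness: Σ_{m} conj(Y_{4,m}) at Ω₁ times Y_{4,m} at Ω₂ —
  m=-4: (-0.005578, 0.357425) × (0.000000, 0.000000) = (-0.000000, 0.000000)  (running Σ = (-0.000000, 0.000000))
  m=-3: (-0.126179, -0.315000) × (0.000025, -0.000028) = (-0.000012, -0.000004)  (running Σ = (-0.000012, -0.000004))
  m=-2: (-0.061456, -0.062422) × (-0.001724, -0.000913) = (0.000049, 0.000164)  (running Σ = (0.000037, 0.000159))
  m=-1: (0.301600, 0.126308) × (-0.014195, 0.057166) = (-0.011502, 0.015448)  (running Σ = (-0.011465, 0.015608))
  m=0: (0.034025, -0.000000) × (0.842170, 0.000000) = (0.028655, 0.000000)  (running Σ = (0.017190, 0.015608))
  m=1: (-0.301600, 0.126308) × (0.014195, 0.057166) = (-0.011502, -0.015448)  (running Σ = (0.005688, 0.000159))
  m=2: (-0.061456, 0.062422) × (-0.001724, 0.000913) = (0.000049, -0.000164)  (running Σ = (0.005737, -0.000004))
  m=3: (0.126179, -0.315000) × (-0.000025, -0.000028) = (-0.000012, 0.000004)  (running Σ = (0.005725, 0.000000))
  m=4: (-0.005578, -0.357425) × (0.000000, -0.000000) = (-0.000000, -0.000000)  (running Σ = (0.005725, -0.000000))
Σ over m = (0.005725, -0.000000); ×(4π/9) → (0.007993, -0.000000). Real part: 0.007993

Legendre polynomial (addition theorem), +0.007993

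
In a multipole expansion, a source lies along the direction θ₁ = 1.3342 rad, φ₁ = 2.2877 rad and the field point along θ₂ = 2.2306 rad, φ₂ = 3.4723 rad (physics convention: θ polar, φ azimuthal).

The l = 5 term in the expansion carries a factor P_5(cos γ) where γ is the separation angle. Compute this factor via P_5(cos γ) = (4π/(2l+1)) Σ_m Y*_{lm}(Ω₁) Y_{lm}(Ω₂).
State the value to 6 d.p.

0.246566

Expand P_5 via completeness: Σ_{m} conj(Y_{5,m}) at Ω₁ times Y_{5,m} at Ω₂ —
  m=-5: (0.172713, -0.364098) × (0.011812, 0.142429) = (0.053898, 0.020299)  (running Σ = (0.053898, 0.020299))
  m=-4: (-0.295801, 0.083134) × (-0.086053, 0.339891) = (-0.002802, -0.107694)  (running Σ = (0.051096, -0.087395))
  m=-3: (-0.134404, -0.088041) × (-0.222250, 0.340209) = (0.059824, -0.026158)  (running Σ = (0.110920, -0.113554))
  m=-2: (0.042818, 0.310606) × (-0.065079, 0.050656) = (-0.018520, -0.018045)  (running Σ = (0.092399, -0.131599))
  m=-1: (-0.060190, 0.069057) × (0.310097, -0.106461) = (-0.011313, 0.027822)  (running Σ = (0.081086, -0.103776))
  m=0: (0.310976, -0.000000) × (0.172550, 0.000000) = (0.053659, 0.000000)  (running Σ = (0.134745, -0.103776))
  m=1: (0.060190, 0.069057) × (-0.310097, -0.106461) = (-0.011313, -0.027822)  (running Σ = (0.123432, -0.131599))
  m=2: (0.042818, -0.310606) × (-0.065079, -0.050656) = (-0.018520, 0.018045)  (running Σ = (0.104912, -0.113554))
  m=3: (0.134404, -0.088041) × (0.222250, 0.340209) = (0.059824, 0.026158)  (running Σ = (0.164735, -0.087395))
  m=4: (-0.295801, -0.083134) × (-0.086053, -0.339891) = (-0.002802, 0.107694)  (running Σ = (0.161934, 0.020299))
  m=5: (-0.172713, -0.364098) × (-0.011812, 0.142429) = (0.053898, -0.020299)  (running Σ = (0.215832, 0.000000))
Accumulated sum (0.215832, 0.000000); after 4π/(2l+1) scaling, (0.246566, 0.000000) ⇒ P_5 = 0.246566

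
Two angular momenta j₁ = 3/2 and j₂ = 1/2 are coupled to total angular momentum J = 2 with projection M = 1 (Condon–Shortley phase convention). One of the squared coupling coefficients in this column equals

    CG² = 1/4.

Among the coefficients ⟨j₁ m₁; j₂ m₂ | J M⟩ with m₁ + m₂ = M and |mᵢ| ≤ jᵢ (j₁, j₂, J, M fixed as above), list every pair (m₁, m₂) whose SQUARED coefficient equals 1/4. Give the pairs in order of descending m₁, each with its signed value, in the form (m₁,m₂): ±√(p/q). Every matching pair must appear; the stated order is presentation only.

Admissible pairs with m₁+m₂ = M = 1: (1/2,1/2), (3/2,-1/2)
  (m₁,m₂)=(3/2,-1/2): CG² = 1/4, CG = +√(1/4)   ← matches the target
  (m₁,m₂)=(1/2,1/2): CG² = 3/4, CG = +√(3/4)
Pairs with CG² = 1/4: (3/2,-1/2): +√(1/4)

(3/2,-1/2): +√(1/4)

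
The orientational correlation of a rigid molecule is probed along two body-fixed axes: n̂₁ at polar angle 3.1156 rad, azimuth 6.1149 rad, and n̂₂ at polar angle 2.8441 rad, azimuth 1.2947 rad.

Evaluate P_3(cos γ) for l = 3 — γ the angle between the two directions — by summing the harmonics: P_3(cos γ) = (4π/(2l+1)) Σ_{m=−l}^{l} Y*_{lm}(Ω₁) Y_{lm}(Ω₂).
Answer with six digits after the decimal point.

0.753368

Term-by-term m-sum for l=3 (normalisation 4π/7 = 1.795196):
  [-3]  conj(Y_{3,-3})(Ω₁) = +0.000006-0.000004i ; Y_{3,-3}(Ω₂) = -0.007742+0.007105i ; Δ = -0.000000+0.000000i
  [-2]  conj(Y_{3,-2})(Ω₁) = -0.000651+0.000228i ; Y_{3,-2}(Ω₂) = +0.071476+0.044038i ; Δ = -0.000057-0.000012i
  [-1]  conj(Y_{3,-1})(Ω₁) = +0.033095-0.005623i ; Y_{3,-1}(Ω₂) = +0.092202-0.325420i ; Δ = +0.001222-0.011288i
  [+0]  conj(Y_{3,0})(Ω₁) = -0.744841-0.000000i ; Y_{3,0}(Ω₂) = -0.560291+0.000000i ; Δ = +0.417328+0.000000i
  [+1]  conj(Y_{3,1})(Ω₁) = -0.033095-0.005623i ; Y_{3,1}(Ω₂) = -0.092202-0.325420i ; Δ = +0.001222+0.011288i
  [+2]  conj(Y_{3,2})(Ω₁) = -0.000651-0.000228i ; Y_{3,2}(Ω₂) = +0.071476-0.044038i ; Δ = -0.000057+0.000012i
  [+3]  conj(Y_{3,3})(Ω₁) = -0.000006-0.000004i ; Y_{3,3}(Ω₂) = +0.007742+0.007105i ; Δ = -0.000000-0.000000i
Total Σ_m = +0.419658+0.000000i. Multiply by 1.795196: +0.753368+0.000000i. P_3(cos γ) = 0.753368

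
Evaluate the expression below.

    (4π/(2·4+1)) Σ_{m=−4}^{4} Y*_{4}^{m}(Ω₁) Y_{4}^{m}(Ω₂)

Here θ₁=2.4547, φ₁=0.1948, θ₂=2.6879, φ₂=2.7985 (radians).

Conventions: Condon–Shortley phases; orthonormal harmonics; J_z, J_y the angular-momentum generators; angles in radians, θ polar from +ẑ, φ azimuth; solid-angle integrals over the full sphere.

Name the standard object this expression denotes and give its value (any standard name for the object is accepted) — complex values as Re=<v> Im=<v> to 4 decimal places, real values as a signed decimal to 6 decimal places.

Legendre polynomial (addition theorem), -0.216142

This sum is the spherical-harmonic addition theorem: it equals the Legendre polynomial P_l(cos γ) of the angle γ between the two directions.
Summing Y*_{l m}(θ₁,φ₁)·Y_{l m}(θ₂,φ₂) over m ∈ [−4, 4]; prefactor 4π/(2·4+1) = 1.396263:
  m=-4: Y*=+0.050914+0.050287i  Y=+0.003219+0.016009i  product -0.000641+0.000977i
  m=-3: Y*=-0.205841-0.136159i  Y=+0.048823+0.081169i  product +0.001002-0.023356i
  m=-2: Y*=+0.396356+0.162739i  Y=+0.231446+0.189541i  product +0.060889+0.112791i
  m=-1: Y*=-0.269703-0.053213i  Y=+0.466036+0.166478i  product -0.116833-0.069699i
  m=+0: Y*=-0.256573-0.000000i  Y=+0.170070+0.000000i  product -0.043635-0.000000i
  m=+1: Y*=+0.269703-0.053213i  Y=-0.466036+0.166478i  product -0.116833+0.069699i
  m=+2: Y*=+0.396356-0.162739i  Y=+0.231446-0.189541i  product +0.060889-0.112791i
  m=+3: Y*=+0.205841-0.136159i  Y=-0.048823+0.081169i  product +0.001002+0.023356i
  m=+4: Y*=+0.050914-0.050287i  Y=+0.003219-0.016009i  product -0.000641-0.000977i
Accumulated sum -0.154800-0.000000i; after 4π/(2l+1) scaling, -0.216142-0.000000i ⇒ P_4 = -0.216142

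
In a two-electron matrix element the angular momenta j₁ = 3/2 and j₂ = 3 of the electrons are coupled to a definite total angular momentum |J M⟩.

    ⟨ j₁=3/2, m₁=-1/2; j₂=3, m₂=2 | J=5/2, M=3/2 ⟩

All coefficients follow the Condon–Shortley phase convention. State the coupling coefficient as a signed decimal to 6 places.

+0.267261

√[6·2!1!4!/8! · 1!2!5!1!4!1!] = √(288/7)
  +(−1)^1/∏(1,1,1,4,0,0)! = -1/24  (running -1/24)
  +(−1)^2/∏(2,0,0,3,1,1)! = 1/12  (running 1/24)
⟨..|..⟩ = √(288/7)·(1/24) = +0.267261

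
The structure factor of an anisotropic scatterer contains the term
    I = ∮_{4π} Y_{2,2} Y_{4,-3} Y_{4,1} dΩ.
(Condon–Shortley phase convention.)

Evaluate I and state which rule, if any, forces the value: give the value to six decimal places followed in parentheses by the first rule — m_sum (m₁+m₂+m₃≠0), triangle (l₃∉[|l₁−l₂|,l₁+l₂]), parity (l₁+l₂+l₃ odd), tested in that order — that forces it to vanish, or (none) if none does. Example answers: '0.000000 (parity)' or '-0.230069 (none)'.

Rules hold: Σm=0, L=10 even, 2≤4≤6.
N = 5·9·9 = 405
Δ = 2!·2!·6!/11! = 1/13860
Racah Σ t=0..2: t=0:+1/192 t=1:−1/36 t=2:+1/192 = -5/288
⇒ 3j(2 4 4; 0 0 0)² = 20/693, sgn -1
Racah Σ t=0..0: t=0:+1/480 = 1/480
⇒ 3j(2 4 4; 2 -3 1)² = 3/110, sgn -1
4πI² = N·(3j₀)²·(3jₘ)² = 270/847
I = +1·√(0.318772/4π) = 0.15927046
No selection rule forces the value: the integral is nonzero (none).

0.159270 (none)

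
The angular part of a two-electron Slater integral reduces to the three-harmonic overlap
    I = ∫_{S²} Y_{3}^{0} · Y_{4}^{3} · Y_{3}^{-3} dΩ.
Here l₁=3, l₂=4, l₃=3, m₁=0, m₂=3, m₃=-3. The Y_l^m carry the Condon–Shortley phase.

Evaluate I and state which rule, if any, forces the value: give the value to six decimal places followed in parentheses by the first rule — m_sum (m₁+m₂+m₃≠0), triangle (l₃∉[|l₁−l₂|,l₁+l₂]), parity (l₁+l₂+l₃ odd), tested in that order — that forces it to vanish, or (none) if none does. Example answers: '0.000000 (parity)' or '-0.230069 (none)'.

0.203551 (none)

Rules hold: Σm=0, L=10 even, 1≤3≤7.
N = 7·9·7 = 441
Δ = 4!·2!·4!/11! = 1/34650
Racah Σ t=1..3: t=1:−1/72 t=2:+1/16 t=3:−1/72 = 5/144
⇒ 3j(3 4 3; 0 0 0)² = 2/77, sgn -1
Racah Σ t=3..3: t=3:−1/288 = -1/288
⇒ 3j(3 4 3; 0 3 -3)² = 1/22, sgn -1
4πI² = N·(3j₀)²·(3jₘ)² = 63/121
I = +1·√(0.520661/4π) = 0.20355073
No selection rule forces the value: the integral is nonzero (none).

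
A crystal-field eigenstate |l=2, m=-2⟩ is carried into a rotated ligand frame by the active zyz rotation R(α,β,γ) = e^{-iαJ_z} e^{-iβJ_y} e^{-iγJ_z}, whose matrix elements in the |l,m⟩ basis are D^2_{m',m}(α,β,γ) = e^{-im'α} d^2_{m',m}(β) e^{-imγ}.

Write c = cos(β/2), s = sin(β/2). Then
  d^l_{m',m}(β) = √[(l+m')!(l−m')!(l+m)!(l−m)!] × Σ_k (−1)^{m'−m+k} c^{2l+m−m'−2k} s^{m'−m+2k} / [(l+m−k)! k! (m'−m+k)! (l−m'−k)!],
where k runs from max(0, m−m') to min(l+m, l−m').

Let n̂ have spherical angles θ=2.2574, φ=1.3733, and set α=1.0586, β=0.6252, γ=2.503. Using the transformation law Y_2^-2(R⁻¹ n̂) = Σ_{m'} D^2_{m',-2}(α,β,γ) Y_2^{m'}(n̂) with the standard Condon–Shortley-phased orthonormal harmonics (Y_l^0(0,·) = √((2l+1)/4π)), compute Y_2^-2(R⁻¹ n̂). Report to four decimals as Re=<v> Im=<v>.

Re=-0.0730 Im=-0.3766

Need the full column D^2_{m',-2} for m'=−2..2 at α=1.0586, β=0.6252, γ=2.5030.
cos(β/2)=0.951537, sin(β/2)=0.307534
d^2_{-2,-2}: single k=0 term ⇒ +0.819791;  D = +0.547171+0.610460i
d^2_{-1,-2}: single k=0 term ⇒ -0.529907;  D = -0.517298+0.114910i
d^2_{0,-2}: single k=0 term ⇒ +0.209755;  D = +0.060705-0.200779i
d^2_{1,-2}: single k=0 term ⇒ -0.055352;  D = +0.038333+0.039930i
d^2_{2,-2}: single k=0 term ⇒ +0.008945;  D = -0.008661+0.002237i
Y_2^{m'}(θ=2.2574,φ=1.3733) and Σ D·Y over m':
  (+0.5472+0.6105i)·(-0.2133-0.0889i)  (-0.5173+0.1149i)·(-0.0743+0.3714i)  (+0.0607-0.2008i)·(+0.0648+0.0000i)  (+0.0383+0.0399i)·(+0.0743+0.3714i)  (-0.0087+0.0022i)·(-0.2133+0.0889i)
Y_2^-2(R⁻¹ n̂) = -0.073045-0.376556i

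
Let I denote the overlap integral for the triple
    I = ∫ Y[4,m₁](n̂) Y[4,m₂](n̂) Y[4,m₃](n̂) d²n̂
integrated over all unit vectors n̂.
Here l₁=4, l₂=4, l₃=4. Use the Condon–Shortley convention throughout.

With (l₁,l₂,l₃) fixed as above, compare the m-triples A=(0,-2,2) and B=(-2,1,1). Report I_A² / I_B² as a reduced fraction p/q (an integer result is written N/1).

121/360

Same 4,4,4: normalisation and zero-m 3j drop out of the ratio.
A: Δ: 4! 4! 4! / 13! → 1/450450; sum: t=0:+1/2304 t=1:−1/216 t=2:+1/384 = -11/6912; 3j²(4 4 4; 0 -2 2) = Δ·Π!·Σ² = 11/1638  (sign -1)
B: Δ: 4! 4! 4! / 13! → 1/450450; sum: t=2:+1/576 t=3:−1/144 t=4:+1/576 = -1/288; 3j²(4 4 4; -2 1 1) = Δ·Π!·Σ² = 20/1001  (sign +1)
I_A²/I_B² = (11/1638)/(20/1001) = 121/360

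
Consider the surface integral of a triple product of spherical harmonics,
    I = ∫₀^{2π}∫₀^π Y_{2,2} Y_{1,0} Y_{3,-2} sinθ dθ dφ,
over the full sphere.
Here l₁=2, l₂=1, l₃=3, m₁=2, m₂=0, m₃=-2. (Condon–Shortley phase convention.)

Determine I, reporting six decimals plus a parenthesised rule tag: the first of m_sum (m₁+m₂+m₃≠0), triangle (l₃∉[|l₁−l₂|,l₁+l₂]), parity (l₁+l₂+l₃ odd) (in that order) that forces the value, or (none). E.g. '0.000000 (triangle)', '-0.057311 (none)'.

Rules hold: Σm=0, L=6 even, 1≤3≤3.
N = 5·3·7 = 105
Δ = 0!·4!·2!/7! = 1/105
Racah Σ t=0..0: t=0:+1/4 = 1/4
⇒ 3j(2 1 3; 0 0 0)² = 3/35, sgn -1
Racah Σ t=0..0: t=0:+1/24 = 1/24
⇒ 3j(2 1 3; 2 0 -2)² = 1/21, sgn -1
4πI² = N·(3j₀)²·(3jₘ)² = 3/7
I = +1·√(0.428571/4π) = 0.18467439
No selection rule forces the value: the integral is nonzero (none).

0.184674 (none)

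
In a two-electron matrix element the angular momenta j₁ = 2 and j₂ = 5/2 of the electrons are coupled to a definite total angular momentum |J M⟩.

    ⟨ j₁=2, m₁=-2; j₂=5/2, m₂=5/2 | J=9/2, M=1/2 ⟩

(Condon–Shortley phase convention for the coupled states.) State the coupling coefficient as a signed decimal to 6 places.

√[10·0!4!5!/10! · 0!4!5!0!5!4!] = √(460800/7)
  +(−1)^0/∏(0,0,4,5,0,0)! = 1/2880  (running 1/2880)
⟨..|..⟩ = √(460800/7)·(1/2880) = +0.089087

+0.089087  (= +√(1/126))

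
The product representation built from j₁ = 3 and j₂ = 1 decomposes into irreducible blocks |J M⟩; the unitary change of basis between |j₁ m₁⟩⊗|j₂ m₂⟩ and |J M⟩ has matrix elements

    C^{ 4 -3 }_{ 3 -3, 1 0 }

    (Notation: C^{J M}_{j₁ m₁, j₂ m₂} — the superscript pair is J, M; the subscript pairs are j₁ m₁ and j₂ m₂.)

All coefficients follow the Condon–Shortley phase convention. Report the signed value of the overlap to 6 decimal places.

+0.500000

√[9·0!6!2!/9! · 0!6!1!1!1!7!] = √(129600)
  +(−1)^0/∏(0,0,6,1,0,1)! = 1/720  (running 1/720)
⟨..|..⟩ = √(129600)·(1/720) = +0.500000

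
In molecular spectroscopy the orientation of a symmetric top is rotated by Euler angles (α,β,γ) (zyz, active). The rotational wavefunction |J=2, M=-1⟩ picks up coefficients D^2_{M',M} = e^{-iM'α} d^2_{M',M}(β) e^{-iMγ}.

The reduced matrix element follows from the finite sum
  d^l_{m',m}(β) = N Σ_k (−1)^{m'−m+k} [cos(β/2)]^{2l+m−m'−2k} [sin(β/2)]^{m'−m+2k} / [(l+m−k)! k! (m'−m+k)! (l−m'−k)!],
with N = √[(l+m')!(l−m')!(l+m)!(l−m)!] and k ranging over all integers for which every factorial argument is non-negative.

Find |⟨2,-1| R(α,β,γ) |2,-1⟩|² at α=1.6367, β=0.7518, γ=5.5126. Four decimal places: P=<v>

P=0.1590

Split into d^2_{-1,-1}(β=0.7518) × two z-phases.
Half-angle: c=0.930178, s=0.367110. N=√(1·6·1·6)=6.000000
k: max(0,(-1)−(-1))=0 … min(2+(-1),2−(-1))=1
  k=0: (−1)^0·6.0000/(6)·0.9302^4·0.3671^0 = +0.748624
  k=1: (−1)^1·6.0000/(2)·0.9302^2·0.3671^2 = -0.349820
d^2_{-1,-1}(0.7518) = +0.748624 -0.349820 = +0.398803
|D^2_{-1,-1}|² = |d^2_{-1,-1}(β)|² = (+0.398803)² = 0.159044 (the z-rotation phases have unit modulus)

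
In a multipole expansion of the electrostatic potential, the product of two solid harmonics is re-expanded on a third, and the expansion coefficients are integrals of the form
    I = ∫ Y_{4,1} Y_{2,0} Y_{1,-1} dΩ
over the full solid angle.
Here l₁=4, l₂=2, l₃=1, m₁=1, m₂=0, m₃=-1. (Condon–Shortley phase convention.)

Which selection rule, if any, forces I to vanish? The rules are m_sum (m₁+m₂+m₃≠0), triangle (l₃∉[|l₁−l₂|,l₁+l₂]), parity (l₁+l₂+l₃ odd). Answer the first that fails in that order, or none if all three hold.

triangle

m₁+m₂+m₃ = 1 + 0 − 1 = 0  ✓
triangle: need |l₁−l₂| ≤ l₃ ≤ l₁+l₂ = [2,6]; l₃=1 is outside  ✗
parity: l₁+l₂+l₃ = 7 is odd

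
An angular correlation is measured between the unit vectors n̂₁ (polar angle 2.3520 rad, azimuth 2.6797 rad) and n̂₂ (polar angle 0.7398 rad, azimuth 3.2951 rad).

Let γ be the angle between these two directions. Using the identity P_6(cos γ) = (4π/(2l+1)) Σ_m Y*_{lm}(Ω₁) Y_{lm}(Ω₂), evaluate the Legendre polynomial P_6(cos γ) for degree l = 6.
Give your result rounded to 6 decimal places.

-0.208358

Expand P_6 via completeness: Σ_{m} conj(Y_{6,m}) at Ω₁ times Y_{6,m} at Ω₂ —
  [-6]  conj(Y_{6,-6})(Ω₁) = -0.05772 - 0.02240j ; Y_{6,-6}(Ω₂) = 0.02743 - 0.03610j ; Δ = -0.00239 + 0.00147j
  [-5]  conj(Y_{6,-5})(Ω₁) = -0.14321 - 0.15726j ; Y_{6,-5}(Ω₂) = -0.12385 + 0.11950j ; Δ = 0.03653 + 0.00236j
  [-4]  conj(Y_{6,-4})(Ω₁) = -0.11038 - 0.38858j ; Y_{6,-4}(Ω₂) = 0.30120 - 0.21232j ; Δ = -0.11575 - 0.09360j
  [-3]  conj(Y_{6,-3})(Ω₁) = 0.07417 - 0.39606j ; Y_{6,-3}(Ω₂) = -0.39625 + 0.19658j ; Δ = 0.04847 + 0.17152j
  [-2]  conj(Y_{6,-2})(Ω₁) = 0.01858 - 0.02459j ; Y_{6,-2}(Ω₂) = 0.14130 - 0.04480j ; Δ = 0.00152 - 0.00431j
  [-1]  conj(Y_{6,-1})(Ω₁) = -0.32491 + 0.16174j ; Y_{6,-1}(Ω₂) = 0.31320 - 0.04846j ; Δ = -0.09392 + 0.06640j
  [+0]  conj(Y_{6,0})(Ω₁) = -0.14114 + 0.00000j ; Y_{6,0}(Ω₂) = -0.25182 + 0.00000j ; Δ = 0.03554 + 0.00000j
  [+1]  conj(Y_{6,1})(Ω₁) = 0.32491 + 0.16174j ; Y_{6,1}(Ω₂) = -0.31320 - 0.04846j ; Δ = -0.09392 - 0.06640j
  [+2]  conj(Y_{6,2})(Ω₁) = 0.01858 + 0.02459j ; Y_{6,2}(Ω₂) = 0.14130 + 0.04480j ; Δ = 0.00152 + 0.00431j
  [+3]  conj(Y_{6,3})(Ω₁) = -0.07417 - 0.39606j ; Y_{6,3}(Ω₂) = 0.39625 + 0.19658j ; Δ = 0.04847 - 0.17152j
  [+4]  conj(Y_{6,4})(Ω₁) = -0.11038 + 0.38858j ; Y_{6,4}(Ω₂) = 0.30120 + 0.21232j ; Δ = -0.11575 + 0.09360j
  [+5]  conj(Y_{6,5})(Ω₁) = 0.14321 - 0.15726j ; Y_{6,5}(Ω₂) = 0.12385 + 0.11950j ; Δ = 0.03653 - 0.00236j
  [+6]  conj(Y_{6,6})(Ω₁) = -0.05772 + 0.02240j ; Y_{6,6}(Ω₂) = 0.02743 + 0.03610j ; Δ = -0.00239 - 0.00147j
Σ over m = -0.21555 + 0.00000j; ×(4π/13) → -0.20836 + 0.00000j. Real part: -0.208358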